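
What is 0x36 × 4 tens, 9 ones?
Convert 0x36 (hexadecimal) → 3×16 + 6 = 54 (decimal)
Convert 4 tens, 9 ones (place-value notation) → 4×10 + 9 = 49 (decimal)
Compute 54 × 49 = 2646
2646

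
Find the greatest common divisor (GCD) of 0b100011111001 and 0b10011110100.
Convert 0b100011111001 (binary) → 2048 + 128 + 64 + 32 + 16 + 8 + 1 = 2297 (decimal)
Convert 0b10011110100 (binary) → 1024 + 128 + 64 + 32 + 16 + 4 = 1268 (decimal)
Compute gcd(2297, 1268) = 1
1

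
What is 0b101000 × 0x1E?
Convert 0b101000 (binary) → 32 + 8 = 40 (decimal)
Convert 0x1E (hexadecimal) → 1×16 + 14 = 30 (decimal)
Compute 40 × 30 = 1200
1200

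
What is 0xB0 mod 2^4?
Convert 0xB0 (hexadecimal) → 11×16 = 176 (decimal)
Convert 2^4 (power) → 16 (decimal)
Compute 176 mod 16 = 0
0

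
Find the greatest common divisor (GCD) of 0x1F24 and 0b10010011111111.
Convert 0x1F24 (hexadecimal) → 1×4096 + 15×256 + 2×16 + 4 = 7972 (decimal)
Convert 0b10010011111111 (binary) → 8192 + 1024 + 128 + 64 + 32 + 16 + 8 + 4 + 2 + 1 = 9471 (decimal)
Compute gcd(7972, 9471) = 1
1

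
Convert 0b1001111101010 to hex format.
Convert 0b1001111101010 (binary) → 4096 + 512 + 256 + 128 + 64 + 32 + 8 + 2 = 5098 (decimal)
Convert 5098 (decimal) → 5098 = 1×4096 + 3×256 + 14×16 + 10 → 0x13EA (hexadecimal)
0x13EA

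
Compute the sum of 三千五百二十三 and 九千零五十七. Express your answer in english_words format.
Convert 三千五百二十三 (Chinese numeral) → 3×1000 + 5×100 + 2×10 + 3 = 3523 (decimal)
Convert 九千零五十七 (Chinese numeral) → 9×1000 + 5×10 + 7 = 9057 (decimal)
Compute 3523 + 9057 = 12580
Convert 12580 (decimal) → 12580 = 12×1000 + 5×100 + 80 → twelve thousand five hundred eighty (English words)
twelve thousand five hundred eighty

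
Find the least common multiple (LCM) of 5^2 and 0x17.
Convert 5^2 (power) → 25 (decimal)
Convert 0x17 (hexadecimal) → 1×16 + 7 = 23 (decimal)
Compute lcm(25, 23) = 575
575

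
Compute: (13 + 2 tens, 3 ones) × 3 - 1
Convert 2 tens, 3 ones (place-value notation) → 2×10 + 3 = 23 (decimal)
Expression in decimal: (13 + 23) × 3 - 1
Parentheses first: 13 + 23 = 36
Multiply: 36 × 3 = 108
Subtract: 108 - 1 = 107
107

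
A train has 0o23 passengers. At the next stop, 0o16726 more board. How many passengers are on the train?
Convert 0o23 (octal) → 2×8 + 3 = 19 (decimal)
Convert 0o16726 (octal) → 1×4096 + 6×512 + 7×64 + 2×8 + 6 = 7638 (decimal)
Compute 19 + 7638 = 7657
7657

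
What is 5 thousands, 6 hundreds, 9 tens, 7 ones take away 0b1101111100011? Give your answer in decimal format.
Convert 5 thousands, 6 hundreds, 9 tens, 7 ones (place-value notation) → 5×1000 + 6×100 + 9×10 + 7 = 5697 (decimal)
Convert 0b1101111100011 (binary) → 4096 + 2048 + 512 + 256 + 128 + 64 + 32 + 2 + 1 = 7139 (decimal)
Compute 5697 - 7139 = -1442
-1442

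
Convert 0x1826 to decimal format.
Convert 0x1826 (hexadecimal) → 1×4096 + 8×256 + 2×16 + 6 = 6182 (decimal)
6182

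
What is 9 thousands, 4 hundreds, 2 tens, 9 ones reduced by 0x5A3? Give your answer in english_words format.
Convert 9 thousands, 4 hundreds, 2 tens, 9 ones (place-value notation) → 9×1000 + 4×100 + 2×10 + 9 = 9429 (decimal)
Convert 0x5A3 (hexadecimal) → 5×256 + 10×16 + 3 = 1443 (decimal)
Compute 9429 - 1443 = 7986
Convert 7986 (decimal) → 7986 = 7×1000 + 9×100 + 86 → seven thousand nine hundred eighty-six (English words)
seven thousand nine hundred eighty-six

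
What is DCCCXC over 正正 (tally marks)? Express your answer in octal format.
Convert DCCCXC (Roman numeral) → 500 + 100 + 100 + 100 + 90 = 890 (decimal)
Convert 正正 (tally marks) → 5 + 5 = 10 (decimal)
Compute 890 ÷ 10 = 89
Convert 89 (decimal) → 89 = 1×64 + 3×8 + 1 → 0o131 (octal)
0o131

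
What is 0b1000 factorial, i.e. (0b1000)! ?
Convert 0b1000 (binary) → 8 (decimal)
Compute 8! = 40320
40320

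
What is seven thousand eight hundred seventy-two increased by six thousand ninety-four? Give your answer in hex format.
Convert seven thousand eight hundred seventy-two (English words) → 7×1000 + 8×100 + 72 = 7872 (decimal)
Convert six thousand ninety-four (English words) → 6×1000 + 94 = 6094 (decimal)
Compute 7872 + 6094 = 13966
Convert 13966 (decimal) → 13966 = 3×4096 + 6×256 + 8×16 + 14 → 0x368E (hexadecimal)
0x368E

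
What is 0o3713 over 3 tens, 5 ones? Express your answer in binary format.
Convert 0o3713 (octal) → 3×512 + 7×64 + 1×8 + 3 = 1995 (decimal)
Convert 3 tens, 5 ones (place-value notation) → 3×10 + 5 = 35 (decimal)
Compute 1995 ÷ 35 = 57
Convert 57 (decimal) → 57 = 32 + 16 + 8 + 1 → 0b111001 (binary)
0b111001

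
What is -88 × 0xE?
Convert 0xE (hexadecimal) → 14 (decimal)
Compute -88 × 14 = -1232
-1232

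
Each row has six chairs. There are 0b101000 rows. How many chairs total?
Convert six (English words) → 6 (decimal)
Convert 0b101000 (binary) → 32 + 8 = 40 (decimal)
Compute 6 × 40 = 240
240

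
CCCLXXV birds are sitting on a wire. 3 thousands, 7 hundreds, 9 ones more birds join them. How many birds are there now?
Convert CCCLXXV (Roman numeral) → 100 + 100 + 100 + 50 + 10 + 10 + 5 = 375 (decimal)
Convert 3 thousands, 7 hundreds, 9 ones (place-value notation) → 3×1000 + 7×100 + 9 = 3709 (decimal)
Compute 375 + 3709 = 4084
4084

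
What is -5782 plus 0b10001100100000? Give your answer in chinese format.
Convert 0b10001100100000 (binary) → 8192 + 512 + 256 + 32 = 8992 (decimal)
Compute -5782 + 8992 = 3210
Convert 3210 (decimal) → 3210 = 3×1000 + 2×100 + 1×10 → 三千二百一十 (Chinese numeral)
三千二百一十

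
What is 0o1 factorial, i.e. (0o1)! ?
Convert 0o1 (octal) → 1 (decimal)
Compute 1! = 1
1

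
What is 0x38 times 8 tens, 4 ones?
Convert 0x38 (hexadecimal) → 3×16 + 8 = 56 (decimal)
Convert 8 tens, 4 ones (place-value notation) → 8×10 + 4 = 84 (decimal)
Compute 56 × 84 = 4704
4704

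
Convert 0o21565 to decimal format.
Convert 0o21565 (octal) → 2×4096 + 1×512 + 5×64 + 6×8 + 5 = 9077 (decimal)
9077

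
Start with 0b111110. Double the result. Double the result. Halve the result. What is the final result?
Convert 0b111110 (binary) → 32 + 16 + 8 + 4 + 2 = 62 (decimal)
Start: 62
62 × 2 = 124
124 × 2 = 248
248 ÷ 2 = 124
124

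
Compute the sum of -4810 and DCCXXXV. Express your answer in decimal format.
Convert DCCXXXV (Roman numeral) → 500 + 100 + 100 + 10 + 10 + 10 + 5 = 735 (decimal)
Compute -4810 + 735 = -4075
-4075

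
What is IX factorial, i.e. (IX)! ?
Convert IX (Roman numeral) → 9 (decimal)
Compute 9! = 362880
362880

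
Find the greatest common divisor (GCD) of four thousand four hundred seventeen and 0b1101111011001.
Convert four thousand four hundred seventeen (English words) → 4×1000 + 4×100 + 17 = 4417 (decimal)
Convert 0b1101111011001 (binary) → 4096 + 2048 + 512 + 256 + 128 + 64 + 16 + 8 + 1 = 7129 (decimal)
Compute gcd(4417, 7129) = 1
1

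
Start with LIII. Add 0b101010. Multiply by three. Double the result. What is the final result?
Convert LIII (Roman numeral) → 50 + 1 + 1 + 1 = 53 (decimal)
Start: 53
Convert 0b101010 (binary) → 32 + 8 + 2 = 42 (decimal)
53 + 42 = 95
Convert three (English words) → 3 (decimal)
95 × 3 = 285
285 × 2 = 570
570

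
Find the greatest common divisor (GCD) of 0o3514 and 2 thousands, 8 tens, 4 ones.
Convert 0o3514 (octal) → 3×512 + 5×64 + 1×8 + 4 = 1868 (decimal)
Convert 2 thousands, 8 tens, 4 ones (place-value notation) → 2×1000 + 8×10 + 4 = 2084 (decimal)
Compute gcd(1868, 2084) = 4
4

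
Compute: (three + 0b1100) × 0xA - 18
Convert three (English words) → 3 (decimal)
Convert 0b1100 (binary) → 8 + 4 = 12 (decimal)
Convert 0xA (hexadecimal) → 10 (decimal)
Expression in decimal: (3 + 12) × 10 - 18
Parentheses first: 3 + 12 = 15
Multiply: 15 × 10 = 150
Subtract: 150 - 18 = 132
132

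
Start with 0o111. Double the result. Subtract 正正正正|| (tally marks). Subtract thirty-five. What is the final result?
Convert 0o111 (octal) → 1×64 + 1×8 + 1 = 73 (decimal)
Start: 73
73 × 2 = 146
Convert 正正正正|| (tally marks) → 5 + 5 + 5 + 5 + 2 = 22 (decimal)
146 - 22 = 124
Convert thirty-five (English words) → 35 (decimal)
124 - 35 = 89
89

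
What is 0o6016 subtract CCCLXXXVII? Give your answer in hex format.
Convert 0o6016 (octal) → 6×512 + 1×8 + 6 = 3086 (decimal)
Convert CCCLXXXVII (Roman numeral) → 100 + 100 + 100 + 50 + 10 + 10 + 10 + 5 + 1 + 1 = 387 (decimal)
Compute 3086 - 387 = 2699
Convert 2699 (decimal) → 2699 = 10×256 + 8×16 + 11 → 0xA8B (hexadecimal)
0xA8B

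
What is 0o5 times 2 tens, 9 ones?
Convert 0o5 (octal) → 5 (decimal)
Convert 2 tens, 9 ones (place-value notation) → 2×10 + 9 = 29 (decimal)
Compute 5 × 29 = 145
145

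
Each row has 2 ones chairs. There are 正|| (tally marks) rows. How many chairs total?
Convert 2 ones (place-value notation) → 2 (decimal)
Convert 正|| (tally marks) → 5 + 2 = 7 (decimal)
Compute 2 × 7 = 14
14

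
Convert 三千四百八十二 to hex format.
Convert 三千四百八十二 (Chinese numeral) → 3×1000 + 4×100 + 8×10 + 2 = 3482 (decimal)
Convert 3482 (decimal) → 3482 = 13×256 + 9×16 + 10 → 0xD9A (hexadecimal)
0xD9A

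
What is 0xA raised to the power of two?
Convert 0xA (hexadecimal) → 10 (decimal)
Convert two (English words) → 2 (decimal)
Compute 10 ^ 2 = 100
100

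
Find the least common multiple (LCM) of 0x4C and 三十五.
Convert 0x4C (hexadecimal) → 4×16 + 12 = 76 (decimal)
Convert 三十五 (Chinese numeral) → 3×10 + 5 = 35 (decimal)
Compute lcm(76, 35) = 2660
2660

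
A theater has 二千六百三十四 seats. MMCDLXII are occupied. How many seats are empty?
Convert 二千六百三十四 (Chinese numeral) → 2×1000 + 6×100 + 3×10 + 4 = 2634 (decimal)
Convert MMCDLXII (Roman numeral) → 1000 + 1000 + 400 + 50 + 10 + 1 + 1 = 2462 (decimal)
Compute 2634 - 2462 = 172
172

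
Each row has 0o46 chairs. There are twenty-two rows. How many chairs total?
Convert 0o46 (octal) → 4×8 + 6 = 38 (decimal)
Convert twenty-two (English words) → 22 (decimal)
Compute 38 × 22 = 836
836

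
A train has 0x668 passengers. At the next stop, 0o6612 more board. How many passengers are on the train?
Convert 0x668 (hexadecimal) → 6×256 + 6×16 + 8 = 1640 (decimal)
Convert 0o6612 (octal) → 6×512 + 6×64 + 1×8 + 2 = 3466 (decimal)
Compute 1640 + 3466 = 5106
5106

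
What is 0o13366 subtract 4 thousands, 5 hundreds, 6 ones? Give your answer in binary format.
Convert 0o13366 (octal) → 1×4096 + 3×512 + 3×64 + 6×8 + 6 = 5878 (decimal)
Convert 4 thousands, 5 hundreds, 6 ones (place-value notation) → 4×1000 + 5×100 + 6 = 4506 (decimal)
Compute 5878 - 4506 = 1372
Convert 1372 (decimal) → 1372 = 1024 + 256 + 64 + 16 + 8 + 4 → 0b10101011100 (binary)
0b10101011100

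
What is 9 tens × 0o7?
Convert 9 tens (place-value notation) → 9×10 = 90 (decimal)
Convert 0o7 (octal) → 7 (decimal)
Compute 90 × 7 = 630
630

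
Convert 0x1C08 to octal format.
Convert 0x1C08 (hexadecimal) → 1×4096 + 12×256 + 8 = 7176 (decimal)
Convert 7176 (decimal) → 7176 = 1×4096 + 6×512 + 1×8 → 0o16010 (octal)
0o16010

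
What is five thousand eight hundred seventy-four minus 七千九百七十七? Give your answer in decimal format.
Convert five thousand eight hundred seventy-four (English words) → 5×1000 + 8×100 + 74 = 5874 (decimal)
Convert 七千九百七十七 (Chinese numeral) → 7×1000 + 9×100 + 7×10 + 7 = 7977 (decimal)
Compute 5874 - 7977 = -2103
-2103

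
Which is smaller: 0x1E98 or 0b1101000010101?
Convert 0x1E98 (hexadecimal) → 1×4096 + 14×256 + 9×16 + 8 = 7832 (decimal)
Convert 0b1101000010101 (binary) → 4096 + 2048 + 512 + 16 + 4 + 1 = 6677 (decimal)
Compare 7832 vs 6677: smaller = 6677
6677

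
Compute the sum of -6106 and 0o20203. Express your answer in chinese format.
Convert 0o20203 (octal) → 2×4096 + 2×64 + 3 = 8323 (decimal)
Compute -6106 + 8323 = 2217
Convert 2217 (decimal) → 2217 = 2×1000 + 2×100 + 1×10 + 7 → 二千二百一十七 (Chinese numeral)
二千二百一十七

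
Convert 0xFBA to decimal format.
Convert 0xFBA (hexadecimal) → 15×256 + 11×16 + 10 = 4026 (decimal)
4026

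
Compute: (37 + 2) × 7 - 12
Parentheses first: 37 + 2 = 39
Multiply: 39 × 7 = 273
Subtract: 273 - 12 = 261
261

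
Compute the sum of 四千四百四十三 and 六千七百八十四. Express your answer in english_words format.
Convert 四千四百四十三 (Chinese numeral) → 4×1000 + 4×100 + 4×10 + 3 = 4443 (decimal)
Convert 六千七百八十四 (Chinese numeral) → 6×1000 + 7×100 + 8×10 + 4 = 6784 (decimal)
Compute 4443 + 6784 = 11227
Convert 11227 (decimal) → 11227 = 11×1000 + 2×100 + 27 → eleven thousand two hundred twenty-seven (English words)
eleven thousand two hundred twenty-seven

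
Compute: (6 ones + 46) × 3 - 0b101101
Convert 6 ones (place-value notation) → 6 (decimal)
Convert 0b101101 (binary) → 32 + 8 + 4 + 1 = 45 (decimal)
Expression in decimal: (6 + 46) × 3 - 45
Parentheses first: 6 + 46 = 52
Multiply: 52 × 3 = 156
Subtract: 156 - 45 = 111
111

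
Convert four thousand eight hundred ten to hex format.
Convert four thousand eight hundred ten (English words) → 4×1000 + 8×100 + 10 = 4810 (decimal)
Convert 4810 (decimal) → 4810 = 1×4096 + 2×256 + 12×16 + 10 → 0x12CA (hexadecimal)
0x12CA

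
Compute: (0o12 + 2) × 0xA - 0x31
Convert 0o12 (octal) → 1×8 + 2 = 10 (decimal)
Convert 0xA (hexadecimal) → 10 (decimal)
Convert 0x31 (hexadecimal) → 3×16 + 1 = 49 (decimal)
Expression in decimal: (10 + 2) × 10 - 49
Parentheses first: 10 + 2 = 12
Multiply: 12 × 10 = 120
Subtract: 120 - 49 = 71
71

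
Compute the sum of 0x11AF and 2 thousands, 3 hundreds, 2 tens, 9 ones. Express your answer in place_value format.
Convert 0x11AF (hexadecimal) → 1×4096 + 1×256 + 10×16 + 15 = 4527 (decimal)
Convert 2 thousands, 3 hundreds, 2 tens, 9 ones (place-value notation) → 2×1000 + 3×100 + 2×10 + 9 = 2329 (decimal)
Compute 4527 + 2329 = 6856
Convert 6856 (decimal) → 6856 = 6×1000 + 8×100 + 5×10 + 6 → 6 thousands, 8 hundreds, 5 tens, 6 ones (place-value notation)
6 thousands, 8 hundreds, 5 tens, 6 ones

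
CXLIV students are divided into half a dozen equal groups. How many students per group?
Convert CXLIV (Roman numeral) → 100 + 40 + 4 = 144 (decimal)
Convert half a dozen (colloquial) → 6 (decimal)
Compute 144 ÷ 6 = 24
24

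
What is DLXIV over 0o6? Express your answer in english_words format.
Convert DLXIV (Roman numeral) → 500 + 50 + 10 + 4 = 564 (decimal)
Convert 0o6 (octal) → 6 (decimal)
Compute 564 ÷ 6 = 94
Convert 94 (decimal) → ninety-four (English words)
ninety-four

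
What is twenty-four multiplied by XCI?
Convert twenty-four (English words) → 24 (decimal)
Convert XCI (Roman numeral) → 90 + 1 = 91 (decimal)
Compute 24 × 91 = 2184
2184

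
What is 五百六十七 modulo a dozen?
Convert 五百六十七 (Chinese numeral) → 5×100 + 6×10 + 7 = 567 (decimal)
Convert a dozen (colloquial) → 12 (decimal)
Compute 567 mod 12 = 3
3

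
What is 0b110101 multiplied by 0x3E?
Convert 0b110101 (binary) → 32 + 16 + 4 + 1 = 53 (decimal)
Convert 0x3E (hexadecimal) → 3×16 + 14 = 62 (decimal)
Compute 53 × 62 = 3286
3286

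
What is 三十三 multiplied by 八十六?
Convert 三十三 (Chinese numeral) → 3×10 + 3 = 33 (decimal)
Convert 八十六 (Chinese numeral) → 8×10 + 6 = 86 (decimal)
Compute 33 × 86 = 2838
2838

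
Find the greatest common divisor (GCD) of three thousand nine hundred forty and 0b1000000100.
Convert three thousand nine hundred forty (English words) → 3×1000 + 9×100 + 40 = 3940 (decimal)
Convert 0b1000000100 (binary) → 512 + 4 = 516 (decimal)
Compute gcd(3940, 516) = 4
4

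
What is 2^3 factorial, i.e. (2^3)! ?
Convert 2^3 (power) → 8 (decimal)
Compute 8! = 40320
40320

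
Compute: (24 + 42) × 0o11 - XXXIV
Convert 0o11 (octal) → 1×8 + 1 = 9 (decimal)
Convert XXXIV (Roman numeral) → 10 + 10 + 10 + 4 = 34 (decimal)
Expression in decimal: (24 + 42) × 9 - 34
Parentheses first: 24 + 42 = 66
Multiply: 66 × 9 = 594
Subtract: 594 - 34 = 560
560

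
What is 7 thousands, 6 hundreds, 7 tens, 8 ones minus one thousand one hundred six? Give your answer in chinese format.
Convert 7 thousands, 6 hundreds, 7 tens, 8 ones (place-value notation) → 7×1000 + 6×100 + 7×10 + 8 = 7678 (decimal)
Convert one thousand one hundred six (English words) → 1×1000 + 1×100 + 6 = 1106 (decimal)
Compute 7678 - 1106 = 6572
Convert 6572 (decimal) → 6572 = 6×1000 + 5×100 + 7×10 + 2 → 六千五百七十二 (Chinese numeral)
六千五百七十二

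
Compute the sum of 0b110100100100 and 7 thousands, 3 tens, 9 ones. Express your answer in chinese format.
Convert 0b110100100100 (binary) → 2048 + 1024 + 256 + 32 + 4 = 3364 (decimal)
Convert 7 thousands, 3 tens, 9 ones (place-value notation) → 7×1000 + 3×10 + 9 = 7039 (decimal)
Compute 3364 + 7039 = 10403
Convert 10403 (decimal) → 10403 = 1×10000 + 4×100 + 3 → 一万零四百零三 (Chinese numeral)
一万零四百零三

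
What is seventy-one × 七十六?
Convert seventy-one (English words) → 71 (decimal)
Convert 七十六 (Chinese numeral) → 7×10 + 6 = 76 (decimal)
Compute 71 × 76 = 5396
5396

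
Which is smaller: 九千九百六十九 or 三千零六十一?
Convert 九千九百六十九 (Chinese numeral) → 9×1000 + 9×100 + 6×10 + 9 = 9969 (decimal)
Convert 三千零六十一 (Chinese numeral) → 3×1000 + 6×10 + 1 = 3061 (decimal)
Compare 9969 vs 3061: smaller = 3061
3061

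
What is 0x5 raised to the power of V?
Convert 0x5 (hexadecimal) → 5 (decimal)
Convert V (Roman numeral) → 5 (decimal)
Compute 5 ^ 5 = 3125
3125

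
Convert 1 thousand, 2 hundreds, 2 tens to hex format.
Convert 1 thousand, 2 hundreds, 2 tens (place-value notation) → 1×1000 + 2×100 + 2×10 = 1220 (decimal)
Convert 1220 (decimal) → 1220 = 4×256 + 12×16 + 4 → 0x4C4 (hexadecimal)
0x4C4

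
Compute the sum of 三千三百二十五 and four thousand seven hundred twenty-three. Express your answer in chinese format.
Convert 三千三百二十五 (Chinese numeral) → 3×1000 + 3×100 + 2×10 + 5 = 3325 (decimal)
Convert four thousand seven hundred twenty-three (English words) → 4×1000 + 7×100 + 23 = 4723 (decimal)
Compute 3325 + 4723 = 8048
Convert 8048 (decimal) → 8048 = 8×1000 + 4×10 + 8 → 八千零四十八 (Chinese numeral)
八千零四十八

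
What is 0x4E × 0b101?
Convert 0x4E (hexadecimal) → 4×16 + 14 = 78 (decimal)
Convert 0b101 (binary) → 4 + 1 = 5 (decimal)
Compute 78 × 5 = 390
390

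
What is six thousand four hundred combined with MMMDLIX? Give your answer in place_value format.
Convert six thousand four hundred (English words) → 6×1000 + 4×100 = 6400 (decimal)
Convert MMMDLIX (Roman numeral) → 1000 + 1000 + 1000 + 500 + 50 + 9 = 3559 (decimal)
Compute 6400 + 3559 = 9959
Convert 9959 (decimal) → 9959 = 9×1000 + 9×100 + 5×10 + 9 → 9 thousands, 9 hundreds, 5 tens, 9 ones (place-value notation)
9 thousands, 9 hundreds, 5 tens, 9 ones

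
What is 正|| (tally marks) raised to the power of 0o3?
Convert 正|| (tally marks) → 5 + 2 = 7 (decimal)
Convert 0o3 (octal) → 3 (decimal)
Compute 7 ^ 3 = 343
343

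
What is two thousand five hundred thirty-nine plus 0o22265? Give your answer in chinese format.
Convert two thousand five hundred thirty-nine (English words) → 2×1000 + 5×100 + 39 = 2539 (decimal)
Convert 0o22265 (octal) → 2×4096 + 2×512 + 2×64 + 6×8 + 5 = 9397 (decimal)
Compute 2539 + 9397 = 11936
Convert 11936 (decimal) → 11936 = 1×10000 + 1×1000 + 9×100 + 3×10 + 6 → 一万一千九百三十六 (Chinese numeral)
一万一千九百三十六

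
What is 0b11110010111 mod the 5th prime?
Convert 0b11110010111 (binary) → 1024 + 512 + 256 + 128 + 16 + 4 + 2 + 1 = 1943 (decimal)
Convert the 5th prime (prime index) → 11 (decimal)
Compute 1943 mod 11 = 7
7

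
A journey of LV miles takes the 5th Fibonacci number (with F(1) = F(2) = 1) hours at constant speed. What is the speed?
Convert LV (Roman numeral) → 50 + 5 = 55 (decimal)
Convert the 5th Fibonacci number (with F(1) = F(2) = 1) (Fibonacci index) → 1, 1, 2, 3, 5 → 5 (decimal)
Compute 55 ÷ 5 = 11
11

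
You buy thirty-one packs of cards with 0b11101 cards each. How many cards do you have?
Convert 0b11101 (binary) → 16 + 8 + 4 + 1 = 29 (decimal)
Convert thirty-one (English words) → 31 (decimal)
Compute 29 × 31 = 899
899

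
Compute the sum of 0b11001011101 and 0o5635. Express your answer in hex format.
Convert 0b11001011101 (binary) → 1024 + 512 + 64 + 16 + 8 + 4 + 1 = 1629 (decimal)
Convert 0o5635 (octal) → 5×512 + 6×64 + 3×8 + 5 = 2973 (decimal)
Compute 1629 + 2973 = 4602
Convert 4602 (decimal) → 4602 = 1×4096 + 1×256 + 15×16 + 10 → 0x11FA (hexadecimal)
0x11FA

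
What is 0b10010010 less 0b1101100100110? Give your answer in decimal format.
Convert 0b10010010 (binary) → 128 + 16 + 2 = 146 (decimal)
Convert 0b1101100100110 (binary) → 4096 + 2048 + 512 + 256 + 32 + 4 + 2 = 6950 (decimal)
Compute 146 - 6950 = -6804
-6804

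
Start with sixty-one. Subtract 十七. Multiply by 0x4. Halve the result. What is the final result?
Convert sixty-one (English words) → 61 (decimal)
Start: 61
Convert 十七 (Chinese numeral) → 1×10 + 7 = 17 (decimal)
61 - 17 = 44
Convert 0x4 (hexadecimal) → 4 (decimal)
44 × 4 = 176
176 ÷ 2 = 88
88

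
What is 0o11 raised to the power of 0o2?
Convert 0o11 (octal) → 1×8 + 1 = 9 (decimal)
Convert 0o2 (octal) → 2 (decimal)
Compute 9 ^ 2 = 81
81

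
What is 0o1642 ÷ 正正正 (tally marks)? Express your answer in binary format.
Convert 0o1642 (octal) → 1×512 + 6×64 + 4×8 + 2 = 930 (decimal)
Convert 正正正 (tally marks) → 5 + 5 + 5 = 15 (decimal)
Compute 930 ÷ 15 = 62
Convert 62 (decimal) → 62 = 32 + 16 + 8 + 4 + 2 → 0b111110 (binary)
0b111110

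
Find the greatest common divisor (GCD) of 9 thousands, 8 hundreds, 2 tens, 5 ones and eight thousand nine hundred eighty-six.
Convert 9 thousands, 8 hundreds, 2 tens, 5 ones (place-value notation) → 9×1000 + 8×100 + 2×10 + 5 = 9825 (decimal)
Convert eight thousand nine hundred eighty-six (English words) → 8×1000 + 9×100 + 86 = 8986 (decimal)
Compute gcd(9825, 8986) = 1
1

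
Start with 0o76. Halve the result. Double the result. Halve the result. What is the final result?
Convert 0o76 (octal) → 7×8 + 6 = 62 (decimal)
Start: 62
62 ÷ 2 = 31
31 × 2 = 62
62 ÷ 2 = 31
31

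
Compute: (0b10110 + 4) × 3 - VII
Convert 0b10110 (binary) → 16 + 4 + 2 = 22 (decimal)
Convert VII (Roman numeral) → 5 + 1 + 1 = 7 (decimal)
Expression in decimal: (22 + 4) × 3 - 7
Parentheses first: 22 + 4 = 26
Multiply: 26 × 3 = 78
Subtract: 78 - 7 = 71
71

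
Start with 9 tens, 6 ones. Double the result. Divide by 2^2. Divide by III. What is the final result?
Convert 9 tens, 6 ones (place-value notation) → 9×10 + 6 = 96 (decimal)
Start: 96
96 × 2 = 192
Convert 2^2 (power) → 4 (decimal)
192 ÷ 4 = 48
Convert III (Roman numeral) → 1 + 1 + 1 = 3 (decimal)
48 ÷ 3 = 16
16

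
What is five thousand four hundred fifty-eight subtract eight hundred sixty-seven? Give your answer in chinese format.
Convert five thousand four hundred fifty-eight (English words) → 5×1000 + 4×100 + 58 = 5458 (decimal)
Convert eight hundred sixty-seven (English words) → 8×100 + 67 = 867 (decimal)
Compute 5458 - 867 = 4591
Convert 4591 (decimal) → 4591 = 4×1000 + 5×100 + 9×10 + 1 → 四千五百九十一 (Chinese numeral)
四千五百九十一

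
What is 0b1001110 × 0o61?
Convert 0b1001110 (binary) → 64 + 8 + 4 + 2 = 78 (decimal)
Convert 0o61 (octal) → 6×8 + 1 = 49 (decimal)
Compute 78 × 49 = 3822
3822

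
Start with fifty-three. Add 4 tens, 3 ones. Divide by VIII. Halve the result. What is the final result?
Convert fifty-three (English words) → 53 (decimal)
Start: 53
Convert 4 tens, 3 ones (place-value notation) → 4×10 + 3 = 43 (decimal)
53 + 43 = 96
Convert VIII (Roman numeral) → 5 + 1 + 1 + 1 = 8 (decimal)
96 ÷ 8 = 12
12 ÷ 2 = 6
6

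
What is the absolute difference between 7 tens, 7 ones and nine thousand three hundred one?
Convert 7 tens, 7 ones (place-value notation) → 7×10 + 7 = 77 (decimal)
Convert nine thousand three hundred one (English words) → 9×1000 + 3×100 + 1 = 9301 (decimal)
Compute |77 - 9301| = 9224
9224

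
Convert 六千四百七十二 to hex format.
Convert 六千四百七十二 (Chinese numeral) → 6×1000 + 4×100 + 7×10 + 2 = 6472 (decimal)
Convert 6472 (decimal) → 6472 = 1×4096 + 9×256 + 4×16 + 8 → 0x1948 (hexadecimal)
0x1948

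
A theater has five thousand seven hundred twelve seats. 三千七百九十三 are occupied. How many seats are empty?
Convert five thousand seven hundred twelve (English words) → 5×1000 + 7×100 + 12 = 5712 (decimal)
Convert 三千七百九十三 (Chinese numeral) → 3×1000 + 7×100 + 9×10 + 3 = 3793 (decimal)
Compute 5712 - 3793 = 1919
1919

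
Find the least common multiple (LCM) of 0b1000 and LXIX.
Convert 0b1000 (binary) → 8 (decimal)
Convert LXIX (Roman numeral) → 50 + 10 + 9 = 69 (decimal)
Compute lcm(8, 69) = 552
552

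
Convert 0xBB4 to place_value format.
Convert 0xBB4 (hexadecimal) → 11×256 + 11×16 + 4 = 2996 (decimal)
Convert 2996 (decimal) → 2996 = 2×1000 + 9×100 + 9×10 + 6 → 2 thousands, 9 hundreds, 9 tens, 6 ones (place-value notation)
2 thousands, 9 hundreds, 9 tens, 6 ones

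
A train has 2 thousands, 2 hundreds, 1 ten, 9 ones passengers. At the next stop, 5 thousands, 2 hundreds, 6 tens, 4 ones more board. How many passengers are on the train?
Convert 2 thousands, 2 hundreds, 1 ten, 9 ones (place-value notation) → 2×1000 + 2×100 + 1×10 + 9 = 2219 (decimal)
Convert 5 thousands, 2 hundreds, 6 tens, 4 ones (place-value notation) → 5×1000 + 2×100 + 6×10 + 4 = 5264 (decimal)
Compute 2219 + 5264 = 7483
7483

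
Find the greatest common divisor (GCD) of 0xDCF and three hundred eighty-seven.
Convert 0xDCF (hexadecimal) → 13×256 + 12×16 + 15 = 3535 (decimal)
Convert three hundred eighty-seven (English words) → 3×100 + 87 = 387 (decimal)
Compute gcd(3535, 387) = 1
1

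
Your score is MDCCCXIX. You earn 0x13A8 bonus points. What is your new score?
Convert MDCCCXIX (Roman numeral) → 1000 + 500 + 100 + 100 + 100 + 10 + 9 = 1819 (decimal)
Convert 0x13A8 (hexadecimal) → 1×4096 + 3×256 + 10×16 + 8 = 5032 (decimal)
Compute 1819 + 5032 = 6851
6851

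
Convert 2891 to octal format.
Convert 2891 (decimal) → 2891 = 5×512 + 5×64 + 1×8 + 3 → 0o5513 (octal)
0o5513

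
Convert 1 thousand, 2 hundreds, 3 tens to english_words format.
Convert 1 thousand, 2 hundreds, 3 tens (place-value notation) → 1×1000 + 2×100 + 3×10 = 1230 (decimal)
Convert 1230 (decimal) → 1230 = 1×1000 + 2×100 + 30 → one thousand two hundred thirty (English words)
one thousand two hundred thirty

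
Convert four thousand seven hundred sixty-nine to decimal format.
Convert four thousand seven hundred sixty-nine (English words) → 4×1000 + 7×100 + 69 = 4769 (decimal)
4769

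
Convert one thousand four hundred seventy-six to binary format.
Convert one thousand four hundred seventy-six (English words) → 1×1000 + 4×100 + 76 = 1476 (decimal)
Convert 1476 (decimal) → 1476 = 1024 + 256 + 128 + 64 + 4 → 0b10111000100 (binary)
0b10111000100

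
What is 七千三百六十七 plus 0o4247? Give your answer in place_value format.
Convert 七千三百六十七 (Chinese numeral) → 7×1000 + 3×100 + 6×10 + 7 = 7367 (decimal)
Convert 0o4247 (octal) → 4×512 + 2×64 + 4×8 + 7 = 2215 (decimal)
Compute 7367 + 2215 = 9582
Convert 9582 (decimal) → 9582 = 9×1000 + 5×100 + 8×10 + 2 → 9 thousands, 5 hundreds, 8 tens, 2 ones (place-value notation)
9 thousands, 5 hundreds, 8 tens, 2 ones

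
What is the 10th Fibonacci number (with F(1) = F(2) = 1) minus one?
The 10th Fibonacci number (with F(1) = F(2) = 1): 1, 1, 2, 3, 5, 8, 13, 21, 34, 55 → 55
Convert one (English words) → 1 (decimal)
Compute 55 - 1 = 54
54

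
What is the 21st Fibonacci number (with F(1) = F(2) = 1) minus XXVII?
The 21st Fibonacci number (with F(1) = F(2) = 1) = 10946
Convert XXVII (Roman numeral) → 10 + 10 + 5 + 1 + 1 = 27 (decimal)
Compute 10946 - 27 = 10919
10919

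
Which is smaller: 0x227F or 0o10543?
Convert 0x227F (hexadecimal) → 2×4096 + 2×256 + 7×16 + 15 = 8831 (decimal)
Convert 0o10543 (octal) → 1×4096 + 5×64 + 4×8 + 3 = 4451 (decimal)
Compare 8831 vs 4451: smaller = 4451
4451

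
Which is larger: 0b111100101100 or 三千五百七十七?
Convert 0b111100101100 (binary) → 2048 + 1024 + 512 + 256 + 32 + 8 + 4 = 3884 (decimal)
Convert 三千五百七十七 (Chinese numeral) → 3×1000 + 5×100 + 7×10 + 7 = 3577 (decimal)
Compare 3884 vs 3577: larger = 3884
3884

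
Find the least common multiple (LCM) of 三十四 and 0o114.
Convert 三十四 (Chinese numeral) → 3×10 + 4 = 34 (decimal)
Convert 0o114 (octal) → 1×64 + 1×8 + 4 = 76 (decimal)
Compute lcm(34, 76) = 1292
1292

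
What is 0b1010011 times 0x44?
Convert 0b1010011 (binary) → 64 + 16 + 2 + 1 = 83 (decimal)
Convert 0x44 (hexadecimal) → 4×16 + 4 = 68 (decimal)
Compute 83 × 68 = 5644
5644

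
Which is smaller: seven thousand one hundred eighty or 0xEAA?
Convert seven thousand one hundred eighty (English words) → 7×1000 + 1×100 + 80 = 7180 (decimal)
Convert 0xEAA (hexadecimal) → 14×256 + 10×16 + 10 = 3754 (decimal)
Compare 7180 vs 3754: smaller = 3754
3754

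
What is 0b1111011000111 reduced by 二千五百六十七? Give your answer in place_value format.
Convert 0b1111011000111 (binary) → 4096 + 2048 + 1024 + 512 + 128 + 64 + 4 + 2 + 1 = 7879 (decimal)
Convert 二千五百六十七 (Chinese numeral) → 2×1000 + 5×100 + 6×10 + 7 = 2567 (decimal)
Compute 7879 - 2567 = 5312
Convert 5312 (decimal) → 5312 = 5×1000 + 3×100 + 1×10 + 2 → 5 thousands, 3 hundreds, 1 ten, 2 ones (place-value notation)
5 thousands, 3 hundreds, 1 ten, 2 ones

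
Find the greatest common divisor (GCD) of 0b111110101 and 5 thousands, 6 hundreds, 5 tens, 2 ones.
Convert 0b111110101 (binary) → 256 + 128 + 64 + 32 + 16 + 4 + 1 = 501 (decimal)
Convert 5 thousands, 6 hundreds, 5 tens, 2 ones (place-value notation) → 5×1000 + 6×100 + 5×10 + 2 = 5652 (decimal)
Compute gcd(501, 5652) = 3
3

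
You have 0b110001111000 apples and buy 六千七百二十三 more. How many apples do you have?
Convert 0b110001111000 (binary) → 2048 + 1024 + 64 + 32 + 16 + 8 = 3192 (decimal)
Convert 六千七百二十三 (Chinese numeral) → 6×1000 + 7×100 + 2×10 + 3 = 6723 (decimal)
Compute 3192 + 6723 = 9915
9915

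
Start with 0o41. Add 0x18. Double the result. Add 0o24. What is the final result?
Convert 0o41 (octal) → 4×8 + 1 = 33 (decimal)
Start: 33
Convert 0x18 (hexadecimal) → 1×16 + 8 = 24 (decimal)
33 + 24 = 57
57 × 2 = 114
Convert 0o24 (octal) → 2×8 + 4 = 20 (decimal)
114 + 20 = 134
134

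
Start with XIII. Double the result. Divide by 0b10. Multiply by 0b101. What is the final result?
Convert XIII (Roman numeral) → 10 + 1 + 1 + 1 = 13 (decimal)
Start: 13
13 × 2 = 26
Convert 0b10 (binary) → 2 (decimal)
26 ÷ 2 = 13
Convert 0b101 (binary) → 4 + 1 = 5 (decimal)
13 × 5 = 65
65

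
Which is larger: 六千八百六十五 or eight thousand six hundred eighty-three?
Convert 六千八百六十五 (Chinese numeral) → 6×1000 + 8×100 + 6×10 + 5 = 6865 (decimal)
Convert eight thousand six hundred eighty-three (English words) → 8×1000 + 6×100 + 83 = 8683 (decimal)
Compare 6865 vs 8683: larger = 8683
8683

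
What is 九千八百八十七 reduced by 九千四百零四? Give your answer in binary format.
Convert 九千八百八十七 (Chinese numeral) → 9×1000 + 8×100 + 8×10 + 7 = 9887 (decimal)
Convert 九千四百零四 (Chinese numeral) → 9×1000 + 4×100 + 4 = 9404 (decimal)
Compute 9887 - 9404 = 483
Convert 483 (decimal) → 483 = 256 + 128 + 64 + 32 + 2 + 1 → 0b111100011 (binary)
0b111100011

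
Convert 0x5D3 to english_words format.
Convert 0x5D3 (hexadecimal) → 5×256 + 13×16 + 3 = 1491 (decimal)
Convert 1491 (decimal) → 1491 = 1×1000 + 4×100 + 91 → one thousand four hundred ninety-one (English words)
one thousand four hundred ninety-one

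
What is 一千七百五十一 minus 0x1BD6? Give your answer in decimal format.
Convert 一千七百五十一 (Chinese numeral) → 1×1000 + 7×100 + 5×10 + 1 = 1751 (decimal)
Convert 0x1BD6 (hexadecimal) → 1×4096 + 11×256 + 13×16 + 6 = 7126 (decimal)
Compute 1751 - 7126 = -5375
-5375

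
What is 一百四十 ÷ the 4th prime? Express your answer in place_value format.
Convert 一百四十 (Chinese numeral) → 1×100 + 4×10 = 140 (decimal)
Convert the 4th prime (prime index) → 7 (decimal)
Compute 140 ÷ 7 = 20
Convert 20 (decimal) → 20 = 2×10 → 2 tens (place-value notation)
2 tens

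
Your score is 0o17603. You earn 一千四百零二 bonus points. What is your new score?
Convert 0o17603 (octal) → 1×4096 + 7×512 + 6×64 + 3 = 8067 (decimal)
Convert 一千四百零二 (Chinese numeral) → 1×1000 + 4×100 + 2 = 1402 (decimal)
Compute 8067 + 1402 = 9469
9469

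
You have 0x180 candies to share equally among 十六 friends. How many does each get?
Convert 0x180 (hexadecimal) → 1×256 + 8×16 = 384 (decimal)
Convert 十六 (Chinese numeral) → 1×10 + 6 = 16 (decimal)
Compute 384 ÷ 16 = 24
24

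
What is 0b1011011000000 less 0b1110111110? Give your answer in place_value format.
Convert 0b1011011000000 (binary) → 4096 + 1024 + 512 + 128 + 64 = 5824 (decimal)
Convert 0b1110111110 (binary) → 512 + 256 + 128 + 32 + 16 + 8 + 4 + 2 = 958 (decimal)
Compute 5824 - 958 = 4866
Convert 4866 (decimal) → 4866 = 4×1000 + 8×100 + 6×10 + 6 → 4 thousands, 8 hundreds, 6 tens, 6 ones (place-value notation)
4 thousands, 8 hundreds, 6 tens, 6 ones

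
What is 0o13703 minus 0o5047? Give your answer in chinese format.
Convert 0o13703 (octal) → 1×4096 + 3×512 + 7×64 + 3 = 6083 (decimal)
Convert 0o5047 (octal) → 5×512 + 4×8 + 7 = 2599 (decimal)
Compute 6083 - 2599 = 3484
Convert 3484 (decimal) → 3484 = 3×1000 + 4×100 + 8×10 + 4 → 三千四百八十四 (Chinese numeral)
三千四百八十四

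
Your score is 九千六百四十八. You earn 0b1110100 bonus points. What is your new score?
Convert 九千六百四十八 (Chinese numeral) → 9×1000 + 6×100 + 4×10 + 8 = 9648 (decimal)
Convert 0b1110100 (binary) → 64 + 32 + 16 + 4 = 116 (decimal)
Compute 9648 + 116 = 9764
9764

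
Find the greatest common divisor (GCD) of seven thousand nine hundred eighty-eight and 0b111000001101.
Convert seven thousand nine hundred eighty-eight (English words) → 7×1000 + 9×100 + 88 = 7988 (decimal)
Convert 0b111000001101 (binary) → 2048 + 1024 + 512 + 8 + 4 + 1 = 3597 (decimal)
Compute gcd(7988, 3597) = 1
1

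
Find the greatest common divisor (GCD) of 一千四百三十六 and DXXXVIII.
Convert 一千四百三十六 (Chinese numeral) → 1×1000 + 4×100 + 3×10 + 6 = 1436 (decimal)
Convert DXXXVIII (Roman numeral) → 500 + 10 + 10 + 10 + 5 + 1 + 1 + 1 = 538 (decimal)
Compute gcd(1436, 538) = 2
2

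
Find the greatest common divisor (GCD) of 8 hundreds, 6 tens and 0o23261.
Convert 8 hundreds, 6 tens (place-value notation) → 8×100 + 6×10 = 860 (decimal)
Convert 0o23261 (octal) → 2×4096 + 3×512 + 2×64 + 6×8 + 1 = 9905 (decimal)
Compute gcd(860, 9905) = 5
5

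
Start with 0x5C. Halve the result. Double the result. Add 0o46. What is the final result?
Convert 0x5C (hexadecimal) → 5×16 + 12 = 92 (decimal)
Start: 92
92 ÷ 2 = 46
46 × 2 = 92
Convert 0o46 (octal) → 4×8 + 6 = 38 (decimal)
92 + 38 = 130
130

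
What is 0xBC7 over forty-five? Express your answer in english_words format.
Convert 0xBC7 (hexadecimal) → 11×256 + 12×16 + 7 = 3015 (decimal)
Convert forty-five (English words) → 45 (decimal)
Compute 3015 ÷ 45 = 67
Convert 67 (decimal) → sixty-seven (English words)
sixty-seven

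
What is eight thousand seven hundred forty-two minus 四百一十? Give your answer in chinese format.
Convert eight thousand seven hundred forty-two (English words) → 8×1000 + 7×100 + 42 = 8742 (decimal)
Convert 四百一十 (Chinese numeral) → 4×100 + 1×10 = 410 (decimal)
Compute 8742 - 410 = 8332
Convert 8332 (decimal) → 8332 = 8×1000 + 3×100 + 3×10 + 2 → 八千三百三十二 (Chinese numeral)
八千三百三十二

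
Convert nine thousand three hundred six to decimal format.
Convert nine thousand three hundred six (English words) → 9×1000 + 3×100 + 6 = 9306 (decimal)
9306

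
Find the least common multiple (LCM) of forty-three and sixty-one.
Convert forty-three (English words) → 43 (decimal)
Convert sixty-one (English words) → 61 (decimal)
Compute lcm(43, 61) = 2623
2623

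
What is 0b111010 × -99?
Convert 0b111010 (binary) → 32 + 16 + 8 + 2 = 58 (decimal)
Compute 58 × -99 = -5742
-5742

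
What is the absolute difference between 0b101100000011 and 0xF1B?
Convert 0b101100000011 (binary) → 2048 + 512 + 256 + 2 + 1 = 2819 (decimal)
Convert 0xF1B (hexadecimal) → 15×256 + 1×16 + 11 = 3867 (decimal)
Compute |2819 - 3867| = 1048
1048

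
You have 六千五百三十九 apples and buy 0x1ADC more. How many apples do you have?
Convert 六千五百三十九 (Chinese numeral) → 6×1000 + 5×100 + 3×10 + 9 = 6539 (decimal)
Convert 0x1ADC (hexadecimal) → 1×4096 + 10×256 + 13×16 + 12 = 6876 (decimal)
Compute 6539 + 6876 = 13415
13415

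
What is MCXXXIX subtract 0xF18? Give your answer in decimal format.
Convert MCXXXIX (Roman numeral) → 1000 + 100 + 10 + 10 + 10 + 9 = 1139 (decimal)
Convert 0xF18 (hexadecimal) → 15×256 + 1×16 + 8 = 3864 (decimal)
Compute 1139 - 3864 = -2725
-2725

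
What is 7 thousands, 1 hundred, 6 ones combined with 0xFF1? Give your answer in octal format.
Convert 7 thousands, 1 hundred, 6 ones (place-value notation) → 7×1000 + 1×100 + 6 = 7106 (decimal)
Convert 0xFF1 (hexadecimal) → 15×256 + 15×16 + 1 = 4081 (decimal)
Compute 7106 + 4081 = 11187
Convert 11187 (decimal) → 11187 = 2×4096 + 5×512 + 6×64 + 6×8 + 3 → 0o25663 (octal)
0o25663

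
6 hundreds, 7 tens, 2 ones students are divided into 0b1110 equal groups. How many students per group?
Convert 6 hundreds, 7 tens, 2 ones (place-value notation) → 6×100 + 7×10 + 2 = 672 (decimal)
Convert 0b1110 (binary) → 8 + 4 + 2 = 14 (decimal)
Compute 672 ÷ 14 = 48
48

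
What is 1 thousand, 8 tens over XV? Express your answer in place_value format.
Convert 1 thousand, 8 tens (place-value notation) → 1×1000 + 8×10 = 1080 (decimal)
Convert XV (Roman numeral) → 10 + 5 = 15 (decimal)
Compute 1080 ÷ 15 = 72
Convert 72 (decimal) → 72 = 7×10 + 2 → 7 tens, 2 ones (place-value notation)
7 tens, 2 ones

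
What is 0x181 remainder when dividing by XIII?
Convert 0x181 (hexadecimal) → 1×256 + 8×16 + 1 = 385 (decimal)
Convert XIII (Roman numeral) → 10 + 1 + 1 + 1 = 13 (decimal)
Compute 385 mod 13 = 8
8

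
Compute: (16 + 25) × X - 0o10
Convert X (Roman numeral) → 10 (decimal)
Convert 0o10 (octal) → 1×8 = 8 (decimal)
Expression in decimal: (16 + 25) × 10 - 8
Parentheses first: 16 + 25 = 41
Multiply: 41 × 10 = 410
Subtract: 410 - 8 = 402
402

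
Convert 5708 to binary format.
Convert 5708 (decimal) → 5708 = 4096 + 1024 + 512 + 64 + 8 + 4 → 0b1011001001100 (binary)
0b1011001001100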